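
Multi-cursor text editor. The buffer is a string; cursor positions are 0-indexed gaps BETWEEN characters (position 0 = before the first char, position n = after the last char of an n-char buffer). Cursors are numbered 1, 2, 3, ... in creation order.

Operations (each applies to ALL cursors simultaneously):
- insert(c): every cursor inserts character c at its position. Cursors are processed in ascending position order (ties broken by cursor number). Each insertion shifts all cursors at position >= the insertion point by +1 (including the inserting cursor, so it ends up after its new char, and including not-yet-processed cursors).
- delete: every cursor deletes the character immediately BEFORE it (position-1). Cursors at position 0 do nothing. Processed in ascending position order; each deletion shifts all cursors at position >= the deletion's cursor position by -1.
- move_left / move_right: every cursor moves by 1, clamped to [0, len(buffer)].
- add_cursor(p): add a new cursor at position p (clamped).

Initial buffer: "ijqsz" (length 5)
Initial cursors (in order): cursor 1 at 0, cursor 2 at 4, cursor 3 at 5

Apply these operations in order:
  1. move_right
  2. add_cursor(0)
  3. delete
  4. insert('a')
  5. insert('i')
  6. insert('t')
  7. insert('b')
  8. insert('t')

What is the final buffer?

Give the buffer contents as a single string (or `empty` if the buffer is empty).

After op 1 (move_right): buffer="ijqsz" (len 5), cursors c1@1 c2@5 c3@5, authorship .....
After op 2 (add_cursor(0)): buffer="ijqsz" (len 5), cursors c4@0 c1@1 c2@5 c3@5, authorship .....
After op 3 (delete): buffer="jq" (len 2), cursors c1@0 c4@0 c2@2 c3@2, authorship ..
After op 4 (insert('a')): buffer="aajqaa" (len 6), cursors c1@2 c4@2 c2@6 c3@6, authorship 14..23
After op 5 (insert('i')): buffer="aaiijqaaii" (len 10), cursors c1@4 c4@4 c2@10 c3@10, authorship 1414..2323
After op 6 (insert('t')): buffer="aaiittjqaaiitt" (len 14), cursors c1@6 c4@6 c2@14 c3@14, authorship 141414..232323
After op 7 (insert('b')): buffer="aaiittbbjqaaiittbb" (len 18), cursors c1@8 c4@8 c2@18 c3@18, authorship 14141414..23232323
After op 8 (insert('t')): buffer="aaiittbbttjqaaiittbbtt" (len 22), cursors c1@10 c4@10 c2@22 c3@22, authorship 1414141414..2323232323

Answer: aaiittbbttjqaaiittbbtt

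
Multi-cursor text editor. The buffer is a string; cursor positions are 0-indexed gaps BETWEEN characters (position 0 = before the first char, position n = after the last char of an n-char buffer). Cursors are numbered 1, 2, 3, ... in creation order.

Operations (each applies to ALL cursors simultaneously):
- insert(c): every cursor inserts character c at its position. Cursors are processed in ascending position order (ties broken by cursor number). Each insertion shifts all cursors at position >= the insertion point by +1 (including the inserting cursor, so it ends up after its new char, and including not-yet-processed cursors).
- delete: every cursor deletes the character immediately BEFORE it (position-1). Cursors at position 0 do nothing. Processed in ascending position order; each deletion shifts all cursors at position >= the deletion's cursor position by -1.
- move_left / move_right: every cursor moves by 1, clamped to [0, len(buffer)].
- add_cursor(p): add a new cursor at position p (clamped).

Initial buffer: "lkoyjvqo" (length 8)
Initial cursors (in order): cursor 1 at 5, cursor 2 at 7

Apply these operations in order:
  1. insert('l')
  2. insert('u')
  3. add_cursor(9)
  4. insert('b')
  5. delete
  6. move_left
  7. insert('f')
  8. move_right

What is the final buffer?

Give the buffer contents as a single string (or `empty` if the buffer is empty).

After op 1 (insert('l')): buffer="lkoyjlvqlo" (len 10), cursors c1@6 c2@9, authorship .....1..2.
After op 2 (insert('u')): buffer="lkoyjluvqluo" (len 12), cursors c1@7 c2@11, authorship .....11..22.
After op 3 (add_cursor(9)): buffer="lkoyjluvqluo" (len 12), cursors c1@7 c3@9 c2@11, authorship .....11..22.
After op 4 (insert('b')): buffer="lkoyjlubvqblubo" (len 15), cursors c1@8 c3@11 c2@14, authorship .....111..3222.
After op 5 (delete): buffer="lkoyjluvqluo" (len 12), cursors c1@7 c3@9 c2@11, authorship .....11..22.
After op 6 (move_left): buffer="lkoyjluvqluo" (len 12), cursors c1@6 c3@8 c2@10, authorship .....11..22.
After op 7 (insert('f')): buffer="lkoyjlfuvfqlfuo" (len 15), cursors c1@7 c3@10 c2@13, authorship .....111.3.222.
After op 8 (move_right): buffer="lkoyjlfuvfqlfuo" (len 15), cursors c1@8 c3@11 c2@14, authorship .....111.3.222.

Answer: lkoyjlfuvfqlfuo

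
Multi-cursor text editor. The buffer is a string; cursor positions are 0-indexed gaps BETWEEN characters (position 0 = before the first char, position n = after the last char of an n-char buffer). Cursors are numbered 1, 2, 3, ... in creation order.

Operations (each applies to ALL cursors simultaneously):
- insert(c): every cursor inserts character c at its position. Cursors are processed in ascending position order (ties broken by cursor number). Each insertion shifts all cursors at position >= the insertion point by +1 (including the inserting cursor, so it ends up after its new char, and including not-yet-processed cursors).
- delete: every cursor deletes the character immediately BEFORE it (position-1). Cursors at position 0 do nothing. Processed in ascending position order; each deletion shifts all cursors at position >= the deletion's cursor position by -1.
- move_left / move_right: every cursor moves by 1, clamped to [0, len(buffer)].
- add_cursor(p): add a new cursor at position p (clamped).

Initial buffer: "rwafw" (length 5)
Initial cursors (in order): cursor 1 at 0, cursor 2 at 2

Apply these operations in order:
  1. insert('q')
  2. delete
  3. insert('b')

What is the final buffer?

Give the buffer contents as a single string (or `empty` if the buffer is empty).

Answer: brwbafw

Derivation:
After op 1 (insert('q')): buffer="qrwqafw" (len 7), cursors c1@1 c2@4, authorship 1..2...
After op 2 (delete): buffer="rwafw" (len 5), cursors c1@0 c2@2, authorship .....
After op 3 (insert('b')): buffer="brwbafw" (len 7), cursors c1@1 c2@4, authorship 1..2...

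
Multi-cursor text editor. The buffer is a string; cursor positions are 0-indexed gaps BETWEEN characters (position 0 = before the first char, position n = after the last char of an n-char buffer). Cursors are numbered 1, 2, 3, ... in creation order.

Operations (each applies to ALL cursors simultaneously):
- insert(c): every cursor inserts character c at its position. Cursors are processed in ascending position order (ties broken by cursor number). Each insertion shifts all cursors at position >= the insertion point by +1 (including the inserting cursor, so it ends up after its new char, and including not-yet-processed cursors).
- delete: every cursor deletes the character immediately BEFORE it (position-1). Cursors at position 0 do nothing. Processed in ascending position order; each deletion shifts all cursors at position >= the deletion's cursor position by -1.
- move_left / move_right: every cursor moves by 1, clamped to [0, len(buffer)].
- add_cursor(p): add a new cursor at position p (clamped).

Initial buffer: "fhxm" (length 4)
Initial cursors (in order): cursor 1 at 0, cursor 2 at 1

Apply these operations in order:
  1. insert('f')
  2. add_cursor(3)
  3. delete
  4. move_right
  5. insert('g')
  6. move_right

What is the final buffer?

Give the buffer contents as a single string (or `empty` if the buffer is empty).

After op 1 (insert('f')): buffer="fffhxm" (len 6), cursors c1@1 c2@3, authorship 1.2...
After op 2 (add_cursor(3)): buffer="fffhxm" (len 6), cursors c1@1 c2@3 c3@3, authorship 1.2...
After op 3 (delete): buffer="hxm" (len 3), cursors c1@0 c2@0 c3@0, authorship ...
After op 4 (move_right): buffer="hxm" (len 3), cursors c1@1 c2@1 c3@1, authorship ...
After op 5 (insert('g')): buffer="hgggxm" (len 6), cursors c1@4 c2@4 c3@4, authorship .123..
After op 6 (move_right): buffer="hgggxm" (len 6), cursors c1@5 c2@5 c3@5, authorship .123..

Answer: hgggxm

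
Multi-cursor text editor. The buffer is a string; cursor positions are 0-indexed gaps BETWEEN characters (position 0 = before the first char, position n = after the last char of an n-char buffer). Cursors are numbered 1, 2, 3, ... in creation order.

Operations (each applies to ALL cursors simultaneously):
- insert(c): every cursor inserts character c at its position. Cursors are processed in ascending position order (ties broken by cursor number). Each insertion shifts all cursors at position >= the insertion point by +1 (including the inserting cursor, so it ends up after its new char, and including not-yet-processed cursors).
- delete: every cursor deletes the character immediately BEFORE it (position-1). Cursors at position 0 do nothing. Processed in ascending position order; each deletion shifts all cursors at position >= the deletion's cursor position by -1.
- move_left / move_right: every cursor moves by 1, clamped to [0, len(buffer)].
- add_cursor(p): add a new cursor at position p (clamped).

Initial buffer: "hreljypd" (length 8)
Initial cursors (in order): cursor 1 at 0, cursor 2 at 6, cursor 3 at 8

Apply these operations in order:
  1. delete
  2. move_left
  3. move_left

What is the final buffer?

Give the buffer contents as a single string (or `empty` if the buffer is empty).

After op 1 (delete): buffer="hreljp" (len 6), cursors c1@0 c2@5 c3@6, authorship ......
After op 2 (move_left): buffer="hreljp" (len 6), cursors c1@0 c2@4 c3@5, authorship ......
After op 3 (move_left): buffer="hreljp" (len 6), cursors c1@0 c2@3 c3@4, authorship ......

Answer: hreljp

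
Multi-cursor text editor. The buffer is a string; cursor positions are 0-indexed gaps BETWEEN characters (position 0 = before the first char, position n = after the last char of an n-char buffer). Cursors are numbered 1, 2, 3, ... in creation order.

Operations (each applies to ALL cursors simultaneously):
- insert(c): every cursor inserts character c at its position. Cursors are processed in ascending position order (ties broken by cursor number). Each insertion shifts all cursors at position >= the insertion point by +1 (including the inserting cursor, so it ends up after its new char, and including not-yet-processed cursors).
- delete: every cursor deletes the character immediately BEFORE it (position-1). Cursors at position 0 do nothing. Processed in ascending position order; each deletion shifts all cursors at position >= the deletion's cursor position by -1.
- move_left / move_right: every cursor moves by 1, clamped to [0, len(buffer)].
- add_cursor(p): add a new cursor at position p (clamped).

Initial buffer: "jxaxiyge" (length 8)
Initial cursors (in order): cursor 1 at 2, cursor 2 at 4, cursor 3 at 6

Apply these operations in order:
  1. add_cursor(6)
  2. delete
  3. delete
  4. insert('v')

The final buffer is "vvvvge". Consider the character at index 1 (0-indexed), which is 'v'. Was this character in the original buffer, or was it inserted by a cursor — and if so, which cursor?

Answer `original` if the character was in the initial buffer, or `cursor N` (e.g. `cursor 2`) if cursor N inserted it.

Answer: cursor 2

Derivation:
After op 1 (add_cursor(6)): buffer="jxaxiyge" (len 8), cursors c1@2 c2@4 c3@6 c4@6, authorship ........
After op 2 (delete): buffer="jage" (len 4), cursors c1@1 c2@2 c3@2 c4@2, authorship ....
After op 3 (delete): buffer="ge" (len 2), cursors c1@0 c2@0 c3@0 c4@0, authorship ..
After op 4 (insert('v')): buffer="vvvvge" (len 6), cursors c1@4 c2@4 c3@4 c4@4, authorship 1234..
Authorship (.=original, N=cursor N): 1 2 3 4 . .
Index 1: author = 2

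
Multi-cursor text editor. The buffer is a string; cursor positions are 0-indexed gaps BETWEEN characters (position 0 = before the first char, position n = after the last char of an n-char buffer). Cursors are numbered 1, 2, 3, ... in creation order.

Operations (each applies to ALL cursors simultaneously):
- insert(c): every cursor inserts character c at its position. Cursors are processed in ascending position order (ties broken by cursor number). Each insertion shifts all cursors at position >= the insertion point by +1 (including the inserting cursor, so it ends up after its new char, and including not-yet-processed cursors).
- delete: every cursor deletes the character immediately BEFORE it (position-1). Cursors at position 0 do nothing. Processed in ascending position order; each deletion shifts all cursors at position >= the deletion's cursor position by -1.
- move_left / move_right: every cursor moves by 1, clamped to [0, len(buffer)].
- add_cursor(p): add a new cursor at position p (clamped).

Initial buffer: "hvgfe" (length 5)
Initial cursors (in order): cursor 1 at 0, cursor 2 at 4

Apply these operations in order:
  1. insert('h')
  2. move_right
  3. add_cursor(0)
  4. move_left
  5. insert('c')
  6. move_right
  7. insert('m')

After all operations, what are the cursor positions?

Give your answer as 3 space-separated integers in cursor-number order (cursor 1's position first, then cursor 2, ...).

After op 1 (insert('h')): buffer="hhvgfhe" (len 7), cursors c1@1 c2@6, authorship 1....2.
After op 2 (move_right): buffer="hhvgfhe" (len 7), cursors c1@2 c2@7, authorship 1....2.
After op 3 (add_cursor(0)): buffer="hhvgfhe" (len 7), cursors c3@0 c1@2 c2@7, authorship 1....2.
After op 4 (move_left): buffer="hhvgfhe" (len 7), cursors c3@0 c1@1 c2@6, authorship 1....2.
After op 5 (insert('c')): buffer="chchvgfhce" (len 10), cursors c3@1 c1@3 c2@9, authorship 311....22.
After op 6 (move_right): buffer="chchvgfhce" (len 10), cursors c3@2 c1@4 c2@10, authorship 311....22.
After op 7 (insert('m')): buffer="chmchmvgfhcem" (len 13), cursors c3@3 c1@6 c2@13, authorship 3131.1...22.2

Answer: 6 13 3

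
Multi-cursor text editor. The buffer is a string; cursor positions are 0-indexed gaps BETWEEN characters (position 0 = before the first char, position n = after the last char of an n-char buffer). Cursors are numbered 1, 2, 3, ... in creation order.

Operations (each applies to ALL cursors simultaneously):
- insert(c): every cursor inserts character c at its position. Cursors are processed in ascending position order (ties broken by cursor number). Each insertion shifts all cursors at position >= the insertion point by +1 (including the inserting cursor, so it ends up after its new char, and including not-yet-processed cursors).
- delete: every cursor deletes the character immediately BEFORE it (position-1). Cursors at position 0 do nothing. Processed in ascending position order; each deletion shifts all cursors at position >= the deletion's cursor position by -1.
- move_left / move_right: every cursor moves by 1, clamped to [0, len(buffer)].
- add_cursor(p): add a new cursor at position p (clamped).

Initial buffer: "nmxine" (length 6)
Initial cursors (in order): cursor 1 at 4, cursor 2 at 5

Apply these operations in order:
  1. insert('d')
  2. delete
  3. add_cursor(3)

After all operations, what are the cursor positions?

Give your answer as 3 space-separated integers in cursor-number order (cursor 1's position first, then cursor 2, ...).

After op 1 (insert('d')): buffer="nmxidnde" (len 8), cursors c1@5 c2@7, authorship ....1.2.
After op 2 (delete): buffer="nmxine" (len 6), cursors c1@4 c2@5, authorship ......
After op 3 (add_cursor(3)): buffer="nmxine" (len 6), cursors c3@3 c1@4 c2@5, authorship ......

Answer: 4 5 3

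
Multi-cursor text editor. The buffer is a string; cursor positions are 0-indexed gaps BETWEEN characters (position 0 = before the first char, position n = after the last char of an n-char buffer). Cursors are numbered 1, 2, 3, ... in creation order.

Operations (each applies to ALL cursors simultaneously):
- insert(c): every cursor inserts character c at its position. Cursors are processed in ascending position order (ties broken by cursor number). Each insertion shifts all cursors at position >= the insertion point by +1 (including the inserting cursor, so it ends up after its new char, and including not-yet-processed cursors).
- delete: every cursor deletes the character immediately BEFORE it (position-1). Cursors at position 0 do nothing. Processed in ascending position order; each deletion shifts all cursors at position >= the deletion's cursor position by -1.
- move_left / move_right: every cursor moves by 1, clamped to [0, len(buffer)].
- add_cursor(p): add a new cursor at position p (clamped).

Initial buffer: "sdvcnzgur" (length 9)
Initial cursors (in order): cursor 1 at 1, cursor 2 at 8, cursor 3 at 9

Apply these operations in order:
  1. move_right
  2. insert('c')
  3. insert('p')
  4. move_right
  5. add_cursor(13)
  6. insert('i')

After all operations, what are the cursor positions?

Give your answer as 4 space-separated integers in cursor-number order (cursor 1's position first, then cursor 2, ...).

Answer: 6 19 19 15

Derivation:
After op 1 (move_right): buffer="sdvcnzgur" (len 9), cursors c1@2 c2@9 c3@9, authorship .........
After op 2 (insert('c')): buffer="sdcvcnzgurcc" (len 12), cursors c1@3 c2@12 c3@12, authorship ..1.......23
After op 3 (insert('p')): buffer="sdcpvcnzgurccpp" (len 15), cursors c1@4 c2@15 c3@15, authorship ..11.......2323
After op 4 (move_right): buffer="sdcpvcnzgurccpp" (len 15), cursors c1@5 c2@15 c3@15, authorship ..11.......2323
After op 5 (add_cursor(13)): buffer="sdcpvcnzgurccpp" (len 15), cursors c1@5 c4@13 c2@15 c3@15, authorship ..11.......2323
After op 6 (insert('i')): buffer="sdcpvicnzgurccippii" (len 19), cursors c1@6 c4@15 c2@19 c3@19, authorship ..11.1......2342323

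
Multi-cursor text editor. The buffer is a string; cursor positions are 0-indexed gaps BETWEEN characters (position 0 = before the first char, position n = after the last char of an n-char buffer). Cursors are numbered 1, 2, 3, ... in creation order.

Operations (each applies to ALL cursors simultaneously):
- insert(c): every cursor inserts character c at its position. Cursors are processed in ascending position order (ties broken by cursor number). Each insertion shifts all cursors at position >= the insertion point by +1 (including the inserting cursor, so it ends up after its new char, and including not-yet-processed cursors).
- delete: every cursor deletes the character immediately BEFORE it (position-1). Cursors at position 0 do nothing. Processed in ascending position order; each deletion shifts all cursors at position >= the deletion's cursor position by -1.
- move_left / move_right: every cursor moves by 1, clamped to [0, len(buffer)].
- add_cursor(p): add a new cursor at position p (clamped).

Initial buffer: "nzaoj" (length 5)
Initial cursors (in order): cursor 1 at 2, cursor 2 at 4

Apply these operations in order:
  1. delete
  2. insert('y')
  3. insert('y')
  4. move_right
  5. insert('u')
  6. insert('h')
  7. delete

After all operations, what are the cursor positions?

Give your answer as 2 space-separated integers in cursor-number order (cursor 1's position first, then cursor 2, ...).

After op 1 (delete): buffer="naj" (len 3), cursors c1@1 c2@2, authorship ...
After op 2 (insert('y')): buffer="nyayj" (len 5), cursors c1@2 c2@4, authorship .1.2.
After op 3 (insert('y')): buffer="nyyayyj" (len 7), cursors c1@3 c2@6, authorship .11.22.
After op 4 (move_right): buffer="nyyayyj" (len 7), cursors c1@4 c2@7, authorship .11.22.
After op 5 (insert('u')): buffer="nyyauyyju" (len 9), cursors c1@5 c2@9, authorship .11.122.2
After op 6 (insert('h')): buffer="nyyauhyyjuh" (len 11), cursors c1@6 c2@11, authorship .11.1122.22
After op 7 (delete): buffer="nyyauyyju" (len 9), cursors c1@5 c2@9, authorship .11.122.2

Answer: 5 9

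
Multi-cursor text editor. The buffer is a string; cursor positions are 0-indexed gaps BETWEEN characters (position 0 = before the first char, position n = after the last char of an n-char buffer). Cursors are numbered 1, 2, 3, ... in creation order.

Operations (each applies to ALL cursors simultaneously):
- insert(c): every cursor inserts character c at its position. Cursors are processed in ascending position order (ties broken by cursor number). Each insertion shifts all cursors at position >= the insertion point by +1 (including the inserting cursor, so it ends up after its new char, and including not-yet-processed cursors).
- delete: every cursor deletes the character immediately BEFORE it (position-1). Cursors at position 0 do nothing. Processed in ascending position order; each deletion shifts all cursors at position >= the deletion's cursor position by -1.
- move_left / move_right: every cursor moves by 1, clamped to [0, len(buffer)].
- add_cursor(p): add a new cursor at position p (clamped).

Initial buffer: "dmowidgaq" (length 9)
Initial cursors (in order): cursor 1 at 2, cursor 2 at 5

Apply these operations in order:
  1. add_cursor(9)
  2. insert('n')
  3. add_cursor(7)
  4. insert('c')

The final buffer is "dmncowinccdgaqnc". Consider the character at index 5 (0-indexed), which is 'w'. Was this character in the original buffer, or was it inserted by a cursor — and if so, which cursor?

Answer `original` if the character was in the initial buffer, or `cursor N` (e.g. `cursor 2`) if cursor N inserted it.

Answer: original

Derivation:
After op 1 (add_cursor(9)): buffer="dmowidgaq" (len 9), cursors c1@2 c2@5 c3@9, authorship .........
After op 2 (insert('n')): buffer="dmnowindgaqn" (len 12), cursors c1@3 c2@7 c3@12, authorship ..1...2....3
After op 3 (add_cursor(7)): buffer="dmnowindgaqn" (len 12), cursors c1@3 c2@7 c4@7 c3@12, authorship ..1...2....3
After op 4 (insert('c')): buffer="dmncowinccdgaqnc" (len 16), cursors c1@4 c2@10 c4@10 c3@16, authorship ..11...224....33
Authorship (.=original, N=cursor N): . . 1 1 . . . 2 2 4 . . . . 3 3
Index 5: author = original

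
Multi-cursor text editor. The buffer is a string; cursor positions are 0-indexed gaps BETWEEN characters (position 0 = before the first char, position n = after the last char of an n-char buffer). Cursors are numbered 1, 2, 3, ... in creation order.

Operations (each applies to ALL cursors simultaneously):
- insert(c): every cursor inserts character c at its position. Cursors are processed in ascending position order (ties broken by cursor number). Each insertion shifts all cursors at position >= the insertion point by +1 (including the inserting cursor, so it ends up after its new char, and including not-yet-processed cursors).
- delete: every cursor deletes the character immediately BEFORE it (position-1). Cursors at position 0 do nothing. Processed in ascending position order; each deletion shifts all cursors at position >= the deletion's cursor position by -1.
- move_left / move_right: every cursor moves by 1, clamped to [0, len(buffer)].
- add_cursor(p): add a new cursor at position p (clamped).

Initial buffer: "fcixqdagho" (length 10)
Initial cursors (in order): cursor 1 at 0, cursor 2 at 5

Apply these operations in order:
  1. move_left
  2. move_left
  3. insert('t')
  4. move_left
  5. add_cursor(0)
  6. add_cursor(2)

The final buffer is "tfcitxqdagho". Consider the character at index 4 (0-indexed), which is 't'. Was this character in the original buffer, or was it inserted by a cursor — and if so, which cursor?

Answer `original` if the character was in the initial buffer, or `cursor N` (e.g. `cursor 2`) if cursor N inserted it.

After op 1 (move_left): buffer="fcixqdagho" (len 10), cursors c1@0 c2@4, authorship ..........
After op 2 (move_left): buffer="fcixqdagho" (len 10), cursors c1@0 c2@3, authorship ..........
After op 3 (insert('t')): buffer="tfcitxqdagho" (len 12), cursors c1@1 c2@5, authorship 1...2.......
After op 4 (move_left): buffer="tfcitxqdagho" (len 12), cursors c1@0 c2@4, authorship 1...2.......
After op 5 (add_cursor(0)): buffer="tfcitxqdagho" (len 12), cursors c1@0 c3@0 c2@4, authorship 1...2.......
After op 6 (add_cursor(2)): buffer="tfcitxqdagho" (len 12), cursors c1@0 c3@0 c4@2 c2@4, authorship 1...2.......
Authorship (.=original, N=cursor N): 1 . . . 2 . . . . . . .
Index 4: author = 2

Answer: cursor 2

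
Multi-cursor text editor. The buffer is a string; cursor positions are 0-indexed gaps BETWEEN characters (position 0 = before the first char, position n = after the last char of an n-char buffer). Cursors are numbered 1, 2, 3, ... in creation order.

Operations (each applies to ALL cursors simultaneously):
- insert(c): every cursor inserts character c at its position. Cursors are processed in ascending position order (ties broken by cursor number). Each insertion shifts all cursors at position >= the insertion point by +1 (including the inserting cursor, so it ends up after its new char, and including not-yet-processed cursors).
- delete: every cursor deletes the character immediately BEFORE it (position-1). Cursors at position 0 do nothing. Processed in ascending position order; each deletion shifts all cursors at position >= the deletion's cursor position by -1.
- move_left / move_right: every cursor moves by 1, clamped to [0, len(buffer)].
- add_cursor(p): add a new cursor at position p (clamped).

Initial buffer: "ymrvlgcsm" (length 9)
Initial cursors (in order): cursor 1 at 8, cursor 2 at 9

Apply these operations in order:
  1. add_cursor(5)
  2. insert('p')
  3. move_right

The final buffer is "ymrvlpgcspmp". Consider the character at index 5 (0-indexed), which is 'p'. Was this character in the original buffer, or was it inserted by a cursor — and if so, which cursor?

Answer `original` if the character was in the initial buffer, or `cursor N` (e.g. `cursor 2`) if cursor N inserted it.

Answer: cursor 3

Derivation:
After op 1 (add_cursor(5)): buffer="ymrvlgcsm" (len 9), cursors c3@5 c1@8 c2@9, authorship .........
After op 2 (insert('p')): buffer="ymrvlpgcspmp" (len 12), cursors c3@6 c1@10 c2@12, authorship .....3...1.2
After op 3 (move_right): buffer="ymrvlpgcspmp" (len 12), cursors c3@7 c1@11 c2@12, authorship .....3...1.2
Authorship (.=original, N=cursor N): . . . . . 3 . . . 1 . 2
Index 5: author = 3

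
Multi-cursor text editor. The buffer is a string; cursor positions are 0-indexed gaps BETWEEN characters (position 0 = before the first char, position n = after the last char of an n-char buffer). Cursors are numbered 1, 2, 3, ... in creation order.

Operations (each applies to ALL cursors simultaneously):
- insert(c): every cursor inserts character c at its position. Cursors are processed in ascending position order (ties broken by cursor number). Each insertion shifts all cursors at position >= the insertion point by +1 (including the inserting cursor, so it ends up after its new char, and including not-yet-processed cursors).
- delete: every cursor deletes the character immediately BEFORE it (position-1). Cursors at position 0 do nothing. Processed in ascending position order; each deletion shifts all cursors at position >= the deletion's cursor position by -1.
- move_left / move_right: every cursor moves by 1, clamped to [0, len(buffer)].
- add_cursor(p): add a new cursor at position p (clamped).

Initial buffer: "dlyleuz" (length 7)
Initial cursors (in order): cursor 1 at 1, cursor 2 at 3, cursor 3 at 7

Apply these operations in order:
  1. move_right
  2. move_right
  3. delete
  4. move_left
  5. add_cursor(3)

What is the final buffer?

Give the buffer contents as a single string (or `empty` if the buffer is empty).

After op 1 (move_right): buffer="dlyleuz" (len 7), cursors c1@2 c2@4 c3@7, authorship .......
After op 2 (move_right): buffer="dlyleuz" (len 7), cursors c1@3 c2@5 c3@7, authorship .......
After op 3 (delete): buffer="dllu" (len 4), cursors c1@2 c2@3 c3@4, authorship ....
After op 4 (move_left): buffer="dllu" (len 4), cursors c1@1 c2@2 c3@3, authorship ....
After op 5 (add_cursor(3)): buffer="dllu" (len 4), cursors c1@1 c2@2 c3@3 c4@3, authorship ....

Answer: dllu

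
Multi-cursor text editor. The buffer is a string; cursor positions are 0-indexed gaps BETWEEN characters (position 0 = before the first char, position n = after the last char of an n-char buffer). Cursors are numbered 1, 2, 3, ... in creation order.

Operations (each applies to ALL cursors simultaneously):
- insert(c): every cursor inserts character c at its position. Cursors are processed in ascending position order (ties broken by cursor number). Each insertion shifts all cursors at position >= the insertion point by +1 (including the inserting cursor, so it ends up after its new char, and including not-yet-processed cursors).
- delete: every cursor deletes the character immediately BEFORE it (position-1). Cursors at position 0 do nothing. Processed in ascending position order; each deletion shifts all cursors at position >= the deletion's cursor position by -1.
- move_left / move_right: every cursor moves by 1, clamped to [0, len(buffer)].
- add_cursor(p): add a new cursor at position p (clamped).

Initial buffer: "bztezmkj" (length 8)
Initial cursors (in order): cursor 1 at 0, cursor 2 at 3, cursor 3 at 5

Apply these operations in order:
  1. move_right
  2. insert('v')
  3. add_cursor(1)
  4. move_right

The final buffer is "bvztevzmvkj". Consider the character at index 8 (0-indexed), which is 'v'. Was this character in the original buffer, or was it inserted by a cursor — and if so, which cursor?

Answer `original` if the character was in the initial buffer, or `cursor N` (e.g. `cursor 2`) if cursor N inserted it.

Answer: cursor 3

Derivation:
After op 1 (move_right): buffer="bztezmkj" (len 8), cursors c1@1 c2@4 c3@6, authorship ........
After op 2 (insert('v')): buffer="bvztevzmvkj" (len 11), cursors c1@2 c2@6 c3@9, authorship .1...2..3..
After op 3 (add_cursor(1)): buffer="bvztevzmvkj" (len 11), cursors c4@1 c1@2 c2@6 c3@9, authorship .1...2..3..
After op 4 (move_right): buffer="bvztevzmvkj" (len 11), cursors c4@2 c1@3 c2@7 c3@10, authorship .1...2..3..
Authorship (.=original, N=cursor N): . 1 . . . 2 . . 3 . .
Index 8: author = 3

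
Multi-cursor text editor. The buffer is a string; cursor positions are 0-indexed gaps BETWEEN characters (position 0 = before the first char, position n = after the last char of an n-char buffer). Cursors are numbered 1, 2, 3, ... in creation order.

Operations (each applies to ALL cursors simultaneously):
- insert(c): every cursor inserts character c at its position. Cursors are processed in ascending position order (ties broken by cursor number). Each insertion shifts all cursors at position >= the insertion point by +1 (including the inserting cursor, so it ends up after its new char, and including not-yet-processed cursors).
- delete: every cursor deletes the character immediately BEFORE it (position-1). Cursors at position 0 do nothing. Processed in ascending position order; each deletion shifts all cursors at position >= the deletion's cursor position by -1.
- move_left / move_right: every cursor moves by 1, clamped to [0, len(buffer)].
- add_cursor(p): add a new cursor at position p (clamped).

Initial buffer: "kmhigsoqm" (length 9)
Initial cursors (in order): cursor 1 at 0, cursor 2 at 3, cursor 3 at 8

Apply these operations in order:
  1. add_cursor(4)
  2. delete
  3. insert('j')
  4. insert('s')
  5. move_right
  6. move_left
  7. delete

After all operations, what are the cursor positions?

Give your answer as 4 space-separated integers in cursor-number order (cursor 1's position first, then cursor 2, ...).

Answer: 1 5 9 5

Derivation:
After op 1 (add_cursor(4)): buffer="kmhigsoqm" (len 9), cursors c1@0 c2@3 c4@4 c3@8, authorship .........
After op 2 (delete): buffer="kmgsom" (len 6), cursors c1@0 c2@2 c4@2 c3@5, authorship ......
After op 3 (insert('j')): buffer="jkmjjgsojm" (len 10), cursors c1@1 c2@5 c4@5 c3@9, authorship 1..24...3.
After op 4 (insert('s')): buffer="jskmjjssgsojsm" (len 14), cursors c1@2 c2@8 c4@8 c3@13, authorship 11..2424...33.
After op 5 (move_right): buffer="jskmjjssgsojsm" (len 14), cursors c1@3 c2@9 c4@9 c3@14, authorship 11..2424...33.
After op 6 (move_left): buffer="jskmjjssgsojsm" (len 14), cursors c1@2 c2@8 c4@8 c3@13, authorship 11..2424...33.
After op 7 (delete): buffer="jkmjjgsojm" (len 10), cursors c1@1 c2@5 c4@5 c3@9, authorship 1..24...3.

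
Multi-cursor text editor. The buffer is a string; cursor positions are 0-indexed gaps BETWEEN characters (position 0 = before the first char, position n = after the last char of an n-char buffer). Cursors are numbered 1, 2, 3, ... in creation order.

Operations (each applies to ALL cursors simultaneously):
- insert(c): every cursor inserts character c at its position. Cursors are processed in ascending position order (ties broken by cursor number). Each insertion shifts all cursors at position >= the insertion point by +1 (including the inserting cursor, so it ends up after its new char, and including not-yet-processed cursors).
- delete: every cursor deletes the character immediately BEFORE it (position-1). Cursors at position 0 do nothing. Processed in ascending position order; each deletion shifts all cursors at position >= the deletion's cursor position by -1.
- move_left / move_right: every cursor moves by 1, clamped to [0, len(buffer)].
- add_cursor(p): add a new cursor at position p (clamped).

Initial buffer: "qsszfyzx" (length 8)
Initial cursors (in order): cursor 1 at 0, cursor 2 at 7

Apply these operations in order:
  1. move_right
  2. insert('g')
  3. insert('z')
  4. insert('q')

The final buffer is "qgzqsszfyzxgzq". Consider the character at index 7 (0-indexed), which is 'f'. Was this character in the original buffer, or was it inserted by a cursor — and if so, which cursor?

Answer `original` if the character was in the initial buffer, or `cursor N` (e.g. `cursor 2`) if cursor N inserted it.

Answer: original

Derivation:
After op 1 (move_right): buffer="qsszfyzx" (len 8), cursors c1@1 c2@8, authorship ........
After op 2 (insert('g')): buffer="qgsszfyzxg" (len 10), cursors c1@2 c2@10, authorship .1.......2
After op 3 (insert('z')): buffer="qgzsszfyzxgz" (len 12), cursors c1@3 c2@12, authorship .11.......22
After op 4 (insert('q')): buffer="qgzqsszfyzxgzq" (len 14), cursors c1@4 c2@14, authorship .111.......222
Authorship (.=original, N=cursor N): . 1 1 1 . . . . . . . 2 2 2
Index 7: author = original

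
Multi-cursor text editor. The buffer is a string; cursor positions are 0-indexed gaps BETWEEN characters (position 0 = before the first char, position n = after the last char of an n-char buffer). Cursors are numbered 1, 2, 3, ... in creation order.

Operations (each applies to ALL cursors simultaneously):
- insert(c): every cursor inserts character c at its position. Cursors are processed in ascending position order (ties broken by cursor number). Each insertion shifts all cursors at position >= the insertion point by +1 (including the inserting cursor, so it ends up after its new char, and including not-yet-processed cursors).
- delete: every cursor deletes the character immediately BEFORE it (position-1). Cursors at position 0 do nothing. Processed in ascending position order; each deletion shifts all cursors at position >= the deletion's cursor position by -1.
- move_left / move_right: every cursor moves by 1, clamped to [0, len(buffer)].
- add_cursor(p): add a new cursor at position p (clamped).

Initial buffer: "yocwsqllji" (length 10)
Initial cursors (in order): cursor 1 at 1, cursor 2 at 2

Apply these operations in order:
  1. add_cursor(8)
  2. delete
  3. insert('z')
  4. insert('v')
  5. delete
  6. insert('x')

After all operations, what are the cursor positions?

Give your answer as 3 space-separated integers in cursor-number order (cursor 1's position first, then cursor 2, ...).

Answer: 4 4 11

Derivation:
After op 1 (add_cursor(8)): buffer="yocwsqllji" (len 10), cursors c1@1 c2@2 c3@8, authorship ..........
After op 2 (delete): buffer="cwsqlji" (len 7), cursors c1@0 c2@0 c3@5, authorship .......
After op 3 (insert('z')): buffer="zzcwsqlzji" (len 10), cursors c1@2 c2@2 c3@8, authorship 12.....3..
After op 4 (insert('v')): buffer="zzvvcwsqlzvji" (len 13), cursors c1@4 c2@4 c3@11, authorship 1212.....33..
After op 5 (delete): buffer="zzcwsqlzji" (len 10), cursors c1@2 c2@2 c3@8, authorship 12.....3..
After op 6 (insert('x')): buffer="zzxxcwsqlzxji" (len 13), cursors c1@4 c2@4 c3@11, authorship 1212.....33..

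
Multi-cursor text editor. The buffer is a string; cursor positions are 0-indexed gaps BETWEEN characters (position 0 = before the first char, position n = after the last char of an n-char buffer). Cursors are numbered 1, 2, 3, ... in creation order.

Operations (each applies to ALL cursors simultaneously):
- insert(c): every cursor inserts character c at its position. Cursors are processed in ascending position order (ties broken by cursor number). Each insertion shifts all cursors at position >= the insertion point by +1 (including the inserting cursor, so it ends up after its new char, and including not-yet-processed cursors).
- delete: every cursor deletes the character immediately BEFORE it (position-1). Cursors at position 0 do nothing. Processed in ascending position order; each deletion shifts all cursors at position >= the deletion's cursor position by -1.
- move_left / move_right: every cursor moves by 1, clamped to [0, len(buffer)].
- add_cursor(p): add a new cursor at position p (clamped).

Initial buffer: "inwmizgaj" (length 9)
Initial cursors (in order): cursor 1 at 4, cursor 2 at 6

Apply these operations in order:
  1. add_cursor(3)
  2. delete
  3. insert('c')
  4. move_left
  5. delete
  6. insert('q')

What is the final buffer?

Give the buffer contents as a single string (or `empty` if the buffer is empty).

After op 1 (add_cursor(3)): buffer="inwmizgaj" (len 9), cursors c3@3 c1@4 c2@6, authorship .........
After op 2 (delete): buffer="inigaj" (len 6), cursors c1@2 c3@2 c2@3, authorship ......
After op 3 (insert('c')): buffer="inccicgaj" (len 9), cursors c1@4 c3@4 c2@6, authorship ..13.2...
After op 4 (move_left): buffer="inccicgaj" (len 9), cursors c1@3 c3@3 c2@5, authorship ..13.2...
After op 5 (delete): buffer="iccgaj" (len 6), cursors c1@1 c3@1 c2@2, authorship .32...
After op 6 (insert('q')): buffer="iqqcqcgaj" (len 9), cursors c1@3 c3@3 c2@5, authorship .13322...

Answer: iqqcqcgaj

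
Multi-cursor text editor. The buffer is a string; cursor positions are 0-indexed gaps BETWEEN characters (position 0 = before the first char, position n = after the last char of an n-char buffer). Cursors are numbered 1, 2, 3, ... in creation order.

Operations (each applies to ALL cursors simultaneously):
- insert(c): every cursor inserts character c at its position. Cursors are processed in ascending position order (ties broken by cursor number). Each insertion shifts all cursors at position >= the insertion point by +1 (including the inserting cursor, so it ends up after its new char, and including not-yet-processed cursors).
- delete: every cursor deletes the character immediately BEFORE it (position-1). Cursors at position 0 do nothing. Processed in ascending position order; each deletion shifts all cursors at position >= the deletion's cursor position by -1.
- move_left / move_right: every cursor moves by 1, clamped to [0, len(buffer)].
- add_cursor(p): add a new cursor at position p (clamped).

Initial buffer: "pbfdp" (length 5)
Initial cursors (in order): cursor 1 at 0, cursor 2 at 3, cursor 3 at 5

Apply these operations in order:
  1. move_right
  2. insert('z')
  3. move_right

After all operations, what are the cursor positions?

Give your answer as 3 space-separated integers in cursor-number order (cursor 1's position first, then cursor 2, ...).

Answer: 3 7 8

Derivation:
After op 1 (move_right): buffer="pbfdp" (len 5), cursors c1@1 c2@4 c3@5, authorship .....
After op 2 (insert('z')): buffer="pzbfdzpz" (len 8), cursors c1@2 c2@6 c3@8, authorship .1...2.3
After op 3 (move_right): buffer="pzbfdzpz" (len 8), cursors c1@3 c2@7 c3@8, authorship .1...2.3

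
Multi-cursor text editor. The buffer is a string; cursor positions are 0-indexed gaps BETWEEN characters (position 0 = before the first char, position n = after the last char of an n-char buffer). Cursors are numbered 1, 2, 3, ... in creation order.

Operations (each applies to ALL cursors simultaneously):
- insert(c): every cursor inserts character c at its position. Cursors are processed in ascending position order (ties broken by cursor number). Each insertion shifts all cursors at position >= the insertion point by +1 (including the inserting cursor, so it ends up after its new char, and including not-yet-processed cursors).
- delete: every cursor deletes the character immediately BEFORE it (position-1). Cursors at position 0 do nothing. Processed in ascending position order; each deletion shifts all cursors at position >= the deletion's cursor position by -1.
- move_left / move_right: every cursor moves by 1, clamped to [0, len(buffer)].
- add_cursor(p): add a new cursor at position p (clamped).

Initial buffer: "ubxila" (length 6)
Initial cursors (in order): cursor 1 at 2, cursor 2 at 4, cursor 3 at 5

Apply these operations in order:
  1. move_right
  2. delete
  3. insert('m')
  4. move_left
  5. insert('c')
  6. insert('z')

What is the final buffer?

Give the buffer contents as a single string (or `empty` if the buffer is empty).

After op 1 (move_right): buffer="ubxila" (len 6), cursors c1@3 c2@5 c3@6, authorship ......
After op 2 (delete): buffer="ubi" (len 3), cursors c1@2 c2@3 c3@3, authorship ...
After op 3 (insert('m')): buffer="ubmimm" (len 6), cursors c1@3 c2@6 c3@6, authorship ..1.23
After op 4 (move_left): buffer="ubmimm" (len 6), cursors c1@2 c2@5 c3@5, authorship ..1.23
After op 5 (insert('c')): buffer="ubcmimccm" (len 9), cursors c1@3 c2@8 c3@8, authorship ..11.2233
After op 6 (insert('z')): buffer="ubczmimcczzm" (len 12), cursors c1@4 c2@11 c3@11, authorship ..111.223233

Answer: ubczmimcczzm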